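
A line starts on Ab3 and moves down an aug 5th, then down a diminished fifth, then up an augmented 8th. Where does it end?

G3

An augmented fifth down from Ab3 is Dbb3.
Dbb3 down a diminished fifth → Gb2 (6 semitones).
Up an augmented octave from Gb2: G3 (13 semitones up).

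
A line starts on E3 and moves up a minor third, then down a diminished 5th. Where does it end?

C#3

E3 up a minor third → G3 (3 semitones).
G3 down a diminished fifth → C#3 (6 semitones).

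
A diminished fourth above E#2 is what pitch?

Four letter names up from E: A.
Moving 4 semitones up from E#2 (the size of a diminished fourth) reaches A2.

A2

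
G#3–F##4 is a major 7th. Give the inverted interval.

minor 2nd

The rule of nine gives the new number: 9 − 7 = 2, so a seventh becomes a second.
Quality inverts too: major becomes minor. That makes the inversion a minor second.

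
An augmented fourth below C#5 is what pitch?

G4

Four letter names down from C: G.
An augmented fourth is 6 semitones; 6 semitones down from C#5 gives G4.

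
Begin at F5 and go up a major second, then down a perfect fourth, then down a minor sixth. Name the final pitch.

F#4

A major second up from F5 is G5.
Down a perfect fourth from G5: D5 (5 semitones down).
Down a minor sixth from D5: F#4 (8 semitones down).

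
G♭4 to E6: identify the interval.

augmented 13th

G to E spans six letter names (G-A-B-C-D-E), plus an octave: a thirteenth.
A major thirteenth would be 21 semitones; Gb4 to E6 is 22, one semitone wider, so the interval is augmented.
(Equivalently, a compound augmented sixth: an augmented sixth plus an octave.)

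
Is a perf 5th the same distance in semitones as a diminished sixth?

A perfect fifth spans 7 semitones, and a diminished sixth also spans 7 semitones — they're enharmonic.

Yes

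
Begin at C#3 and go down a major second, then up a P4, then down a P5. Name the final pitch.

C#3 down a major second → B2 (2 semitones).
Up a perfect fourth from B2: E3 (5 semitones up).
A perfect fifth down from E3 is A2.

A2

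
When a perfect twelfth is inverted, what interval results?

First reduce the compound perfect twelfth to its simple form, a perfect fifth.
Interval numbers invert to sum to nine: 5 + 4 = 9, so a fifth inverts to a fourth.
And perfect stays perfect under inversion, so we get a perfect fourth.

P4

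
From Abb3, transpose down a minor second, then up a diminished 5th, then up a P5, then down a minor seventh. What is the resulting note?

Down a minor second from Abb3: Gb3 (1 semitone down).
A diminished fifth up from Gb3 is Dbb4.
Dbb4 up a perfect fifth → Abb4 (7 semitones).
Down a minor seventh from Abb4: Bbb3 (10 semitones down).

Bbb3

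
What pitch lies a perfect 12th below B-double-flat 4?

E-double-flat 3

The twelfth's letter: B down five letter names plus an octave → E.
Moving 19 semitones down from Bbb4 (the size of a perfect twelfth) reaches Ebb3.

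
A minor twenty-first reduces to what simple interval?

m7

Take out 2 octaves (14 from the number): 21 − 14 = 7.
So a minor twenty-first is 2 octaves plus a minor seventh. The quality is unchanged.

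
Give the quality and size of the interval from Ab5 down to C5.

Descending from Ab5 to C5 is the same interval as ascending C5 to Ab5.
C to A spans six letter names (C-D-E-F-G-A), so the interval is some kind of sixth.
A major sixth would be 9 semitones, but C5 to Ab5 is 8 — one semitone narrower, making it a minor sixth.

minor 6th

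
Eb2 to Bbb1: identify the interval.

Descending from Eb2 to Bbb1 is the same interval as ascending Bbb1 to Eb2.
B to E spans four letter names (B-C-D-E), so the interval is some kind of fourth.
The perfect fourth is 5 semitones; here we have 6, one semitone wider: augmented.

augmented fourth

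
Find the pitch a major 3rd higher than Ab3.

C4

The third takes the letter from A up to C.
A major third spans 4 semitones, so from Ab3 the target pitch is C4.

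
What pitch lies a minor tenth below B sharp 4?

Three letters down from B (plus an octave) reaches G.
Moving 15 semitones down from B#4 (the size of a minor tenth) reaches G##3.

G double-sharp 3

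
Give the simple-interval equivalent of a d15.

diminished octave

Subtracting seven from the interval number removes an octave: 15 − 7 = 8.
So a diminished fifteenth is an octave plus a diminished octave. The quality is unchanged.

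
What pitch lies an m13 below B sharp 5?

Six letters down from B (plus an octave) reaches D.
A minor thirteenth spans 20 semitones, so from B#5 the target pitch is D##4.

D double-sharp 4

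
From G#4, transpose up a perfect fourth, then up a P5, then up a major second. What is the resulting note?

A perfect fourth up from G#4 is C#5.
A perfect fifth up from C#5 is G#5.
Up a major second from G#5: A#5 (2 semitones up).

A#5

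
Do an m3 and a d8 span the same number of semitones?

No

A minor third is 3 semitones but a diminished octave is 11 semitones — different sizes.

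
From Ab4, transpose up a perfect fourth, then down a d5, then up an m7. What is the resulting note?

F5

Ab4 up a perfect fourth → Db5 (5 semitones).
Down a diminished fifth from Db5: G4 (6 semitones down).
G4 up a minor seventh → F5 (10 semitones).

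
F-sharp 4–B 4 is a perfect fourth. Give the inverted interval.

P5

Interval numbers invert to sum to nine: 4 + 5 = 9, so a fourth inverts to a fifth.
And perfect stays perfect under inversion, so we get a perfect fifth.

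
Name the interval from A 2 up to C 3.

A to C spans three letter names (A-B-C), so the interval is some kind of third.
A2 to C3 is 3 semitones, a half step short of the major third (4), so this is minor.

m3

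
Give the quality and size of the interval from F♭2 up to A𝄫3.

minor tenth

F to A spans three letter names (F-G-A), plus an octave: a tenth.
A major tenth would be 16 semitones, but Fb2 to Abb3 is 15 — one semitone narrower, making it a minor tenth.
(Equivalently, a compound minor third: a minor third plus an octave.)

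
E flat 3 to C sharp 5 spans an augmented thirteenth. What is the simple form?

augmented 6th

Each octave removed subtracts seven from the number: 13 − 7 = 6.
So an augmented thirteenth is an octave plus an augmented sixth. The quality is unchanged.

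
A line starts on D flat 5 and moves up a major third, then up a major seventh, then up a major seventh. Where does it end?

Db5 up a major third → F5 (4 semitones).
A major seventh up from F5 is E6.
E6 up a major seventh → D#7 (11 semitones).

D sharp 7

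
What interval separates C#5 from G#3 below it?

perfect 11th

Descending from C#5 to G#3 is the same interval as ascending G#3 to C#5.
G to C spans four letter names (G-A-B-C), plus an octave, so the interval is some kind of eleventh.
The perfect eleventh spans 17 semitones, and G#3 to C#5 is exactly 17 semitones — so this is a perfect eleventh.
(Equivalently, a compound perfect fourth: a perfect fourth plus an octave.)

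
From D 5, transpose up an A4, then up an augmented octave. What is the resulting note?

G double-sharp 6

D5 up an augmented fourth → G#5 (6 semitones).
G#5 up an augmented octave → G##6 (13 semitones).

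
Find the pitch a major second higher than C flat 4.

The second takes the letter from C up to D.
A major second is 2 semitones; 2 semitones up from Cb4 gives Db4.

D flat 4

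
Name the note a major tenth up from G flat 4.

The tenth's letter: G up three letter names plus an octave → B.
Moving 16 semitones up from Gb4 (the size of a major tenth) reaches Bb5.

B flat 5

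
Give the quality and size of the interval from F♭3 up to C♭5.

perfect 12th

F to C spans five letter names (F-G-A-B-C), plus an octave, so the interval is some kind of twelfth.
Fb3 to Cb5 is 19 semitones, matching the perfect twelfth exactly, so the quality is perfect.
(Equivalently, a compound perfect fifth: a perfect fifth plus an octave.)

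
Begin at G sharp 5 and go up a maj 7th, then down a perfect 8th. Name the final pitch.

G#5 up a major seventh → F##6 (11 semitones).
Down a perfect octave from F##6: F##5 (12 semitones down).

F double-sharp 5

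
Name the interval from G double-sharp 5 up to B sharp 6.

minor 10th

G to B spans three letter names (G-A-B), plus an octave: a tenth.
At 15 semitones, G##5→B#6 falls one short of a major tenth: minor.
(Equivalently, a compound minor third: a minor third plus an octave.)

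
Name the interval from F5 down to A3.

minor thirteenth

Descending from F5 to A3 is the same interval as ascending A3 to F5.
A to F spans six letter names (A-B-C-D-E-F), plus an octave — that makes it a thirteenth of some quality.
A major thirteenth would be 21 semitones, but A3 to F5 is 20 — one semitone narrower, making it a minor thirteenth.
(Equivalently, a compound minor sixth: a minor sixth plus an octave.)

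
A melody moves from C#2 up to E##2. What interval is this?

augmented third

C to E spans three letter names (C-D-E): a third.
The major third is 4 semitones; here we have 5, one semitone wider: augmented.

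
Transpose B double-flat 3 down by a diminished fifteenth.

For a fifteenth the letter name doesn't change: still B, two octaves down.
A diminished fifteenth is 23 semitones; 23 semitones down from Bbb3 gives Bb1.

B flat 1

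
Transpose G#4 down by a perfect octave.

An octave keeps the letter name G, an octave down from G.
A perfect octave spans 12 semitones, so from G#4 the target pitch is G#3.

G#3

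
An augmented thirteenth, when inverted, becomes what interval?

diminished third

First reduce the compound augmented thirteenth to its simple form, an augmented sixth.
The rule of nine gives the new number: 9 − 6 = 3, so a sixth becomes a third.
Quality inverts too: augmented becomes diminished. That makes the inversion a diminished third.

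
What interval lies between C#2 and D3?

minor ninth

C to D spans two letter names (C-D), plus an octave, so the interval is some kind of ninth.
At 13 semitones, C#2→D3 falls one short of a major ninth: minor.
(Equivalently, a compound minor second: a minor second plus an octave.)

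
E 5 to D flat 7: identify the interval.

diminished fourteenth

E to D spans seven letter names (E-F-G-A-B-C-D), plus an octave: a fourteenth.
E5 to Db7 spans 21 semitones — two semitones narrower than the major fourteenth (23) — giving a diminished fourteenth.
(Equivalently, a compound diminished seventh: a diminished seventh plus an octave.)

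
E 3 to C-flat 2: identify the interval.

Descending from E3 to Cb2 is the same interval as ascending Cb2 to E3.
C to E spans three letter names (C-D-E), plus an octave, so the interval is some kind of tenth.
Cb2 to E3 spans 17 semitones — one semitone wider than the major tenth (16) — giving an augmented tenth.
(Equivalently, a compound augmented third: an augmented third plus an octave.)

augmented tenth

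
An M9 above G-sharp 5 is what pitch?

A-sharp 6

Counting two letter names plus an octave up from G lands on A.
A major ninth is 14 semitones; 14 semitones up from G#5 gives A#6.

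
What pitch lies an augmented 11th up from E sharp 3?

A double-sharp 4

Counting four letter names plus an octave up from E lands on A.
An augmented eleventh spans 18 semitones, so from E#3 the target pitch is A##4.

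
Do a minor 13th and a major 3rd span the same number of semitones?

20 semitones (minor thirteenth) vs 4 semitones (major third): not equal.

No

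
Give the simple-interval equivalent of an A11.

Subtracting seven from the interval number removes an octave: 11 − 7 = 4.
Quality carries through unchanged, so the simple form is an augmented fourth.

augmented 4th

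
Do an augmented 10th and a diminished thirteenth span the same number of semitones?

No

An augmented tenth is 17 semitones but a diminished thirteenth is 19 semitones — different sizes.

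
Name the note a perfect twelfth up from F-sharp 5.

C-sharp 7

The twelfth's letter: F up five letter names plus an octave → C.
A perfect twelfth spans 19 semitones, so from F#5 the target pitch is C#7.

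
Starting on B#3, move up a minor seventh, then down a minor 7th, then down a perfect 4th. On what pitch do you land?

F##3

B#3 up a minor seventh → A#4 (10 semitones).
Down a minor seventh from A#4: B#3 (10 semitones down).
B#3 down a perfect fourth → F##3 (5 semitones).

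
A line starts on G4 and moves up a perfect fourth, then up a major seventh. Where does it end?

G4 up a perfect fourth → C5 (5 semitones).
C5 up a major seventh → B5 (11 semitones).

B5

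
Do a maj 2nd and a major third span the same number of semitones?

A major second is 2 semitones but a major third is 4 semitones — different sizes.

No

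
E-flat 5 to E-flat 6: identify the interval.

E to E is the same letter name, plus an octave, so the interval is some kind of octave.
Counting semitones, Eb5→Eb6 is 12, which is the perfect octave.

P8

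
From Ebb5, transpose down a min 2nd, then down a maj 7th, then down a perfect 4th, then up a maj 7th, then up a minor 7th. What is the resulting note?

A minor second down from Ebb5 is Db5.
Down a major seventh from Db5: Ebb4 (11 semitones down).
Down a perfect fourth from Ebb4: Bbb3 (5 semitones down).
A major seventh up from Bbb3 is Ab4.
Ab4 up a minor seventh → Gb5 (10 semitones).

Gb5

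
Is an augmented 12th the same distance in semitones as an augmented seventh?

No

An augmented twelfth spans 20 semitones; an augmented seventh spans 12 semitones. They differ by 8.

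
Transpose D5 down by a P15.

D3

The letter stays D (same as the start), shifted two octaves down.
A perfect fifteenth is 24 semitones; 24 semitones down from D5 gives D3.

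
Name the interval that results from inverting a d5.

A4

Interval numbers invert to sum to nine: 5 + 4 = 9, so a fifth inverts to a fourth.
Quality inverts too: diminished becomes augmented. That makes the inversion an augmented fourth.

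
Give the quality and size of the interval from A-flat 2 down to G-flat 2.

major 2nd

Descending from Ab2 to Gb2 is the same interval as ascending Gb2 to Ab2.
G to A spans two letter names (G-A), so the interval is some kind of second.
Counting semitones, Gb2→Ab2 is 2, which is the major second.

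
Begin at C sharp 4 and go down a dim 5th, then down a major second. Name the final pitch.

E sharp 3

C#4 down a diminished fifth → F##3 (6 semitones).
Down a major second from F##3: E#3 (2 semitones down).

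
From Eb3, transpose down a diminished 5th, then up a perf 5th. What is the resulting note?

A diminished fifth down from Eb3 is A2.
Up a perfect fifth from A2: E3 (7 semitones up).

E3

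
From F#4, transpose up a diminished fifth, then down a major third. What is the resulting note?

F#4 up a diminished fifth → C5 (6 semitones).
A major third down from C5 is Ab4.

Ab4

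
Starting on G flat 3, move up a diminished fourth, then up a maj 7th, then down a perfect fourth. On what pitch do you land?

Up a diminished fourth from Gb3: Cbb4 (4 semitones up).
Up a major seventh from Cbb4: Bbb4 (11 semitones up).
Down a perfect fourth from Bbb4: Fb4 (5 semitones down).

F flat 4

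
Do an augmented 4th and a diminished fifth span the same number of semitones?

Both span 6 semitones: an augmented fourth and a diminished fifth are the same chromatic distance.

Yes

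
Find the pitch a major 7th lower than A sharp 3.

B 2

The seventh takes the letter from A down to B.
Moving 11 semitones down from A#3 (the size of a major seventh) reaches B2.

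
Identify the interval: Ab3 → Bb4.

A to B spans two letter names (A-B), plus an octave, so the interval is some kind of ninth.
Ab3 to Bb4 is 14 semitones, matching the major ninth exactly, so the quality is major.
(Equivalently, a compound major second: a major second plus an octave.)

major ninth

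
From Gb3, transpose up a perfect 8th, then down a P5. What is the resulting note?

A perfect octave up from Gb3 is Gb4.
A perfect fifth down from Gb4 is Cb4.

Cb4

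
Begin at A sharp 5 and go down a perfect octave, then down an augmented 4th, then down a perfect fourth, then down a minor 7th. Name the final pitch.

Down a perfect octave from A#5: A#4 (12 semitones down).
An augmented fourth down from A#4 is E4.
Down a perfect fourth from E4: B3 (5 semitones down).
A minor seventh down from B3 is C#3.

C sharp 3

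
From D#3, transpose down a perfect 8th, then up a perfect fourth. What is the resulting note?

A perfect octave down from D#3 is D#2.
A perfect fourth up from D#2 is G#2.

G#2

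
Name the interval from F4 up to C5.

F to C spans five letter names (F-G-A-B-C), so the interval is some kind of fifth.
F4 to C5 is 7 semitones, matching the perfect fifth exactly, so the quality is perfect.

P5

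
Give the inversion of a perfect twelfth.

First reduce the compound perfect twelfth to its simple form, a perfect fifth.
Interval numbers invert to sum to nine: 5 + 4 = 9, so a fifth inverts to a fourth.
And perfect stays perfect under inversion, so we get a perfect fourth.

perfect fourth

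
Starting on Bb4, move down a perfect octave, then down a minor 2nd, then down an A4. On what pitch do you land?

Eb3

A perfect octave down from Bb4 is Bb3.
Bb3 down a minor second → A3 (1 semitone).
Down an augmented fourth from A3: Eb3 (6 semitones down).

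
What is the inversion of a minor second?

Interval numbers invert to sum to nine: 2 + 7 = 9, so a second inverts to a seventh.
Quality inverts too: minor becomes major. That makes the inversion a major seventh.

M7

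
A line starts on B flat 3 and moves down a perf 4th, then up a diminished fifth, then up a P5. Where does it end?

G flat 4

Bb3 down a perfect fourth → F3 (5 semitones).
F3 up a diminished fifth → Cb4 (6 semitones).
Cb4 up a perfect fifth → Gb4 (7 semitones).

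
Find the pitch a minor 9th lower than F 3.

Counting two letter names plus an octave down from F lands on E.
A minor ninth spans 13 semitones, so from F3 the target pitch is E2.

E 2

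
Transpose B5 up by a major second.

Two letter names up from B: C.
A major second is 2 semitones; 2 semitones up from B5 gives C#6.

C#6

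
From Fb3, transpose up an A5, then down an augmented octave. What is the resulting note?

Up an augmented fifth from Fb3: C4 (8 semitones up).
Down an augmented octave from C4: Cb3 (13 semitones down).

Cb3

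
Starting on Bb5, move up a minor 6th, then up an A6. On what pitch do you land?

Up a minor sixth from Bb5: Gb6 (8 semitones up).
Gb6 up an augmented sixth → E7 (10 semitones).

E7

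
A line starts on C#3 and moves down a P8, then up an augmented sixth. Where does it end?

A##2

C#3 down a perfect octave → C#2 (12 semitones).
Up an augmented sixth from C#2: A##2 (10 semitones up).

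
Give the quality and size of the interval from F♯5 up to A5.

minor third

F to A spans three letter names (F-G-A) — that makes it a third of some quality.
A major third would be 4 semitones, but F#5 to A5 is 3 — one semitone narrower, making it a minor third.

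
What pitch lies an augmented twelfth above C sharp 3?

Five letters up from C (plus an octave) reaches G.
An augmented twelfth spans 20 semitones, so from C#3 the target pitch is G##4.

G double-sharp 4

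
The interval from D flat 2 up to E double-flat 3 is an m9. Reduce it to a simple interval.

Take out an octave (7 from the number): 9 − 7 = 2.
Quality carries through unchanged, so the simple form is a minor second.

minor second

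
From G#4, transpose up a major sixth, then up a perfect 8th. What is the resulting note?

E#6

G#4 up a major sixth → E#5 (9 semitones).
E#5 up a perfect octave → E#6 (12 semitones).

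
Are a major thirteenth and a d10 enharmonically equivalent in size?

No

A major thirteenth spans 21 semitones; a diminished tenth spans 14 semitones. They differ by 7.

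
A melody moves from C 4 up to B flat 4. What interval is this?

C to B spans seven letter names (C-D-E-F-G-A-B), so the interval is some kind of seventh.
A major seventh would be 11 semitones, but C4 to Bb4 is 10 — one semitone narrower, making it a minor seventh.

minor 7th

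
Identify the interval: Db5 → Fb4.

M6

Descending from Db5 to Fb4 is the same interval as ascending Fb4 to Db5.
F to D spans six letter names (F-G-A-B-C-D), so the interval is some kind of sixth.
The major sixth spans 9 semitones, and Fb4 to Db5 is exactly 9 semitones — so this is a major sixth.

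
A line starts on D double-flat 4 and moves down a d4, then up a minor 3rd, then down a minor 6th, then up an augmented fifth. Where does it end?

A diminished fourth down from Dbb4 is Ab3.
A minor third up from Ab3 is Cb4.
Down a minor sixth from Cb4: Eb3 (8 semitones down).
Up an augmented fifth from Eb3: B3 (8 semitones up).

B 3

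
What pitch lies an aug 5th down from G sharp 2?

C 2

Counting five letter names down from G lands on C.
An augmented fifth is 8 semitones; 8 semitones down from G#2 gives C2.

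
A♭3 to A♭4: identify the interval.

A to A is the same letter name, plus an octave — that makes it an octave of some quality.
The perfect octave spans 12 semitones, and Ab3 to Ab4 is exactly 12 semitones — so this is a perfect octave.

perfect octave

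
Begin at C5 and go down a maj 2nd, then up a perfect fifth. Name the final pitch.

A major second down from C5 is Bb4.
A perfect fifth up from Bb4 is F5.

F5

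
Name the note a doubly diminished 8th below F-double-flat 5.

F 4

An octave keeps the letter name F, an octave down from F.
Moving 10 semitones down from Fbb5 (the size of a doubly diminished octave) reaches F4.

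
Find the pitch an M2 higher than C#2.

Two letter names up from C: D.
A major second spans 2 semitones, so from C#2 the target pitch is D#2.

D#2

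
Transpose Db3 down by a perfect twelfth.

Counting five letter names plus an octave down from D lands on G.
Moving 19 semitones down from Db3 (the size of a perfect twelfth) reaches Gb1.

Gb1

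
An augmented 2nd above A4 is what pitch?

B#4

The second takes the letter from A up to B.
An augmented second is 3 semitones; 3 semitones up from A4 gives B#4.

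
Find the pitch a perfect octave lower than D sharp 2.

D sharp 1

For an octave the letter name doesn't change: still D, an octave down.
A perfect octave is 12 semitones; 12 semitones down from D#2 gives D#1.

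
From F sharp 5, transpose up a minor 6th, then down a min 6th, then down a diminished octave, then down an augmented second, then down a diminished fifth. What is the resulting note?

A minor sixth up from F#5 is D6.
Down a minor sixth from D6: F#5 (8 semitones down).
A diminished octave down from F#5 is F##4.
Down an augmented second from F##4: E4 (3 semitones down).
A diminished fifth down from E4 is A#3.

A sharp 3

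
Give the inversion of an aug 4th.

Interval numbers invert to sum to nine: 4 + 5 = 9, so a fourth inverts to a fifth.
Quality inverts too: augmented becomes diminished. That makes the inversion a diminished fifth.

diminished fifth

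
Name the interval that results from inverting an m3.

Inverted interval numbers add to nine, so a third pairs with a sixth (3 + 6 = 9).
The quality also flips — minor becomes major — giving a major sixth.

M6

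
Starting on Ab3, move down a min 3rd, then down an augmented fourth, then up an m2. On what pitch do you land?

Dbb3

Ab3 down a minor third → F3 (3 semitones).
F3 down an augmented fourth → Cb3 (6 semitones).
Cb3 up a minor second → Dbb3 (1 semitone).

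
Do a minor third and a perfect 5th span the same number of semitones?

No

A minor third spans 3 semitones; a perfect fifth spans 7 semitones. They differ by 4.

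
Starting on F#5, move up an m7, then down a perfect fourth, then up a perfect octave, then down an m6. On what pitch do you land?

A minor seventh up from F#5 is E6.
A perfect fourth down from E6 is B5.
A perfect octave up from B5 is B6.
B6 down a minor sixth → D#6 (8 semitones).

D#6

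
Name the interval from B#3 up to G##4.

B to G spans six letter names (B-C-D-E-F-G): a sixth.
The major sixth spans 9 semitones, and B#3 to G##4 is exactly 9 semitones — so this is a major sixth.

major 6th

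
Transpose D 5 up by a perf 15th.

D 7

The letter stays D (same as the start), shifted two octaves up.
A perfect fifteenth spans 24 semitones, so from D5 the target pitch is D7.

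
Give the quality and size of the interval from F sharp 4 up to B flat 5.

F to B spans four letter names (F-G-A-B), plus an octave — that makes it an eleventh of some quality.
The perfect eleventh is 17 semitones; here we have 16, one semitone narrower: diminished.
(Equivalently, a compound diminished fourth: a diminished fourth plus an octave.)

diminished 11th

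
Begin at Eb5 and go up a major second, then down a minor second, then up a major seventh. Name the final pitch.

D#6

Eb5 up a major second → F5 (2 semitones).
A minor second down from F5 is E5.
Up a major seventh from E5: D#6 (11 semitones up).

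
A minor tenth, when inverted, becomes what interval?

major sixth

First reduce the compound minor tenth to its simple form, a minor third.
The rule of nine gives the new number: 9 − 3 = 6, so a third becomes a sixth.
The quality also flips — minor becomes major — giving a major sixth.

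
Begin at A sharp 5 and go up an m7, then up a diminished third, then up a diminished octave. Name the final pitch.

A#5 up a minor seventh → G#6 (10 semitones).
A diminished third up from G#6 is Bb6.
Bb6 up a diminished octave → Bbb7 (11 semitones).

B double-flat 7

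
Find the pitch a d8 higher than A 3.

A flat 4

An octave keeps the letter name A, an octave up from A.
A diminished octave spans 11 semitones, so from A3 the target pitch is Ab4.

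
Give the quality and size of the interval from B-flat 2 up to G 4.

major thirteenth

B to G spans six letter names (B-C-D-E-F-G), plus an octave: a thirteenth.
Counting semitones, Bb2→G4 is 21, which is the major thirteenth.
(Equivalently, a compound major sixth: a major sixth plus an octave.)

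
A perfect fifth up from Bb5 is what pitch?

F6

Five letter names up from B: F.
A perfect fifth spans 7 semitones, so from Bb5 the target pitch is F6.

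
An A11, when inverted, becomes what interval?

First reduce the compound augmented eleventh to its simple form, an augmented fourth.
The rule of nine gives the new number: 9 − 4 = 5, so a fourth becomes a fifth.
And augmented becomes diminished under inversion, so we get a diminished fifth.

d5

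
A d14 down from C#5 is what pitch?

D##3

The fourteenth's letter: C down seven letter names plus an octave → D.
A diminished fourteenth spans 21 semitones, so from C#5 the target pitch is D##3.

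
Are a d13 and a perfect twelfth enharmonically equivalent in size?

Yes

Both span 19 semitones: a diminished thirteenth and a perfect twelfth are the same chromatic distance.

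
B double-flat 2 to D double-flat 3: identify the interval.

B to D spans three letter names (B-C-D) — that makes it a third of some quality.
A major third would be 4 semitones, but Bbb2 to Dbb3 is 3 — one semitone narrower, making it a minor third.

m3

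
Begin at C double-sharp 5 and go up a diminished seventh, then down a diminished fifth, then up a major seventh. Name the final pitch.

D double-sharp 6

A diminished seventh up from C##5 is B5.
A diminished fifth down from B5 is E#5.
A major seventh up from E#5 is D##6.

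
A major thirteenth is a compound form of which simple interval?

Each octave removed subtracts seven from the number: 13 − 7 = 6.
So a major thirteenth is an octave plus a major sixth. The quality is unchanged.

major 6th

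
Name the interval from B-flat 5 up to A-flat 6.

B to A spans seven letter names (B-C-D-E-F-G-A), so the interval is some kind of seventh.
A major seventh would be 11 semitones, but Bb5 to Ab6 is 10 — one semitone narrower, making it a minor seventh.

m7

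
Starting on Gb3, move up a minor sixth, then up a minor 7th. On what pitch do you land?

Dbb5

A minor sixth up from Gb3 is Ebb4.
Ebb4 up a minor seventh → Dbb5 (10 semitones).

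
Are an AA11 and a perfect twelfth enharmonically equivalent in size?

Yes

A doubly augmented eleventh spans 19 semitones, and a perfect twelfth also spans 19 semitones — they're enharmonic.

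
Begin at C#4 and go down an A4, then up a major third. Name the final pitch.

B3

Down an augmented fourth from C#4: G3 (6 semitones down).
A major third up from G3 is B3.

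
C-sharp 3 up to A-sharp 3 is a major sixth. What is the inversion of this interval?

minor third

Inverted interval numbers add to nine, so a sixth pairs with a third (6 + 3 = 9).
The quality also flips — major becomes minor — giving a minor third.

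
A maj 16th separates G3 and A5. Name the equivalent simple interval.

M2

Subtracting seven from the interval number removes an octave: 16 − 14 = 2.
So a major sixteenth is 2 octaves plus a major second. The quality is unchanged.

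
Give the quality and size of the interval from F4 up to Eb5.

F to E spans seven letter names (F-G-A-B-C-D-E): a seventh.
A major seventh would be 11 semitones, but F4 to Eb5 is 10 — one semitone narrower, making it a minor seventh.

minor seventh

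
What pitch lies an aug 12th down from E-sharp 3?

A 1

Counting five letter names plus an octave down from E lands on A.
An augmented twelfth is 20 semitones; 20 semitones down from E#3 gives A1.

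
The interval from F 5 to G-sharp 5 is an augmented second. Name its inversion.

The rule of nine gives the new number: 9 − 2 = 7, so a second becomes a seventh.
Quality inverts too: augmented becomes diminished. That makes the inversion a diminished seventh.

diminished 7th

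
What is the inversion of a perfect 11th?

First reduce the compound perfect eleventh to its simple form, a perfect fourth.
Interval numbers invert to sum to nine: 4 + 5 = 9, so a fourth inverts to a fifth.
Quality inverts too: perfect stays perfect. That makes the inversion a perfect fifth.

perfect 5th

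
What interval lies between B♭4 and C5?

major 2nd

B to C spans two letter names (B-C): a second.
Counting semitones, Bb4→C5 is 2, which is the major second.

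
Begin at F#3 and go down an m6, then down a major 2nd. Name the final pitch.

G#2

Down a minor sixth from F#3: A#2 (8 semitones down).
A#2 down a major second → G#2 (2 semitones).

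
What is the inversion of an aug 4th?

Inverted interval numbers add to nine, so a fourth pairs with a fifth (4 + 5 = 9).
The quality also flips — augmented becomes diminished — giving a diminished fifth.

d5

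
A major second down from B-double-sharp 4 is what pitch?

Two letter names down from B: A.
A major second is 2 semitones; 2 semitones down from B##4 gives A##4.

A-double-sharp 4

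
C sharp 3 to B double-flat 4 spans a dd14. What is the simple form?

doubly diminished 7th

Take out an octave (7 from the number): 14 − 7 = 7.
So a doubly diminished fourteenth is an octave plus a doubly diminished seventh. The quality is unchanged.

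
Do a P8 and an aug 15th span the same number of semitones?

No

A perfect octave is 12 semitones but an augmented fifteenth is 25 semitones — different sizes.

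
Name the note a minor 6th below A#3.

C##3

Six letter names down from A: C.
A minor sixth is 8 semitones; 8 semitones down from A#3 gives C##3.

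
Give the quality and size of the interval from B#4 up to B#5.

B to B is the same letter name, plus an octave — that makes it an octave of some quality.
The perfect octave spans 12 semitones, and B#4 to B#5 is exactly 12 semitones — so this is a perfect octave.

perfect 8th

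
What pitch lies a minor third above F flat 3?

The third takes the letter from F up to A.
Moving 3 semitones up from Fb3 (the size of a minor third) reaches Abb3.

A double-flat 3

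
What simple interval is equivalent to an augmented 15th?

Subtracting seven from the interval number removes an octave: 15 − 7 = 8.
Quality carries through unchanged, so the simple form is an augmented octave.

augmented 8th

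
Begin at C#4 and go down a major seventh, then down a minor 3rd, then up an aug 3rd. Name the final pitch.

A major seventh down from C#4 is D3.
Down a minor third from D3: B2 (3 semitones down).
B2 up an augmented third → D##3 (5 semitones).

D##3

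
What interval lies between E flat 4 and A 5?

E to A spans four letter names (E-F-G-A), plus an octave — that makes it an eleventh of some quality.
The perfect eleventh is 17 semitones; here we have 18, one semitone wider: augmented.
(Equivalently, a compound augmented fourth: an augmented fourth plus an octave.)

A11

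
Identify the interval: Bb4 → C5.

major 2nd

B to C spans two letter names (B-C), so the interval is some kind of second.
Counting semitones, Bb4→C5 is 2, which is the major second.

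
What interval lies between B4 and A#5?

B to A spans seven letter names (B-C-D-E-F-G-A): a seventh.
Counting semitones, B4→A#5 is 11, which is the major seventh.

major seventh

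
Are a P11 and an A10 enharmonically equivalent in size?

Yes

A perfect eleventh spans 17 semitones, and an augmented tenth also spans 17 semitones — they're enharmonic.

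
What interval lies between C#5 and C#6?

P8

C to C is the same letter name, plus an octave, so the interval is some kind of octave.
C#5 to C#6 is 12 semitones, matching the perfect octave exactly, so the quality is perfect.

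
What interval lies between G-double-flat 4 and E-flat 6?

G to E spans six letter names (G-A-B-C-D-E), plus an octave — that makes it a thirteenth of some quality.
Gbb4 to Eb6 spans 22 semitones — one semitone wider than the major thirteenth (21) — giving an augmented thirteenth.
(Equivalently, a compound augmented sixth: an augmented sixth plus an octave.)

A13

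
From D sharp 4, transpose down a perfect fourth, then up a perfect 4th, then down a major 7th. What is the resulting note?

E 3

D#4 down a perfect fourth → A#3 (5 semitones).
A perfect fourth up from A#3 is D#4.
A major seventh down from D#4 is E3.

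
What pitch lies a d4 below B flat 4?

F sharp 4

The fourth takes the letter from B down to F.
A diminished fourth spans 4 semitones, so from Bb4 the target pitch is F#4.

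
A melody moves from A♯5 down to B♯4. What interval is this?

Descending from A#5 to B#4 is the same interval as ascending B#4 to A#5.
B to A spans seven letter names (B-C-D-E-F-G-A), so the interval is some kind of seventh.
B#4 to A#5 is 10 semitones, a half step short of the major seventh (11), so this is minor.

minor 7th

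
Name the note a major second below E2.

The second takes the letter from E down to D.
A major second spans 2 semitones, so from E2 the target pitch is D2.

D2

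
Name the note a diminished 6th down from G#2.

B##1

Counting six letter names down from G lands on B.
Moving 7 semitones down from G#2 (the size of a diminished sixth) reaches B##1.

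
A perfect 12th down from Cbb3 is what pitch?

Fbb1

Five letters down from C (plus an octave) reaches F.
A perfect twelfth is 19 semitones; 19 semitones down from Cbb3 gives Fbb1.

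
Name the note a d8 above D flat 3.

For an octave the letter name doesn't change: still D, an octave up.
Moving 11 semitones up from Db3 (the size of a diminished octave) reaches Dbb4.

D double-flat 4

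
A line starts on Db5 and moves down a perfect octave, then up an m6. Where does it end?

Down a perfect octave from Db5: Db4 (12 semitones down).
A minor sixth up from Db4 is Bbb4.

Bbb4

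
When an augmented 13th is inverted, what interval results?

d3

First reduce the compound augmented thirteenth to its simple form, an augmented sixth.
The rule of nine gives the new number: 9 − 6 = 3, so a sixth becomes a third.
The quality also flips — augmented becomes diminished — giving a diminished third.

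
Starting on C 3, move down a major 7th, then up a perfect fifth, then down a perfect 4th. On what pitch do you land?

E flat 2

C3 down a major seventh → Db2 (11 semitones).
A perfect fifth up from Db2 is Ab2.
Ab2 down a perfect fourth → Eb2 (5 semitones).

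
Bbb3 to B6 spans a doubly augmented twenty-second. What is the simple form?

doubly augmented 8th

Subtracting seven from the interval number removes an octave: 22 − 14 = 8.
That makes a doubly augmented twenty-second a compound doubly augmented octave — 2 octaves plus a doubly augmented octave.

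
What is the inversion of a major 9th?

minor 7th

First reduce the compound major ninth to its simple form, a major second.
Inverted interval numbers add to nine, so a second pairs with a seventh (2 + 7 = 9).
Quality inverts too: major becomes minor. That makes the inversion a minor seventh.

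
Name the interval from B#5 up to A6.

diminished seventh

B to A spans seven letter names (B-C-D-E-F-G-A), so the interval is some kind of seventh.
The major seventh is 11 semitones; here we have 9, two semitones narrower: diminished.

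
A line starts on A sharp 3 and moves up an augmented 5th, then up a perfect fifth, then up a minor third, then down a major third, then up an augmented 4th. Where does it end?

E double-sharp 5

A#3 up an augmented fifth → E##4 (8 semitones).
Up a perfect fifth from E##4: B##4 (7 semitones up).
A minor third up from B##4 is D##5.
A major third down from D##5 is B#4.
An augmented fourth up from B#4 is E##5.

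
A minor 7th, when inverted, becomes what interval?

Inverted interval numbers add to nine, so a seventh pairs with a second (7 + 2 = 9).
Quality inverts too: minor becomes major. That makes the inversion a major second.

major second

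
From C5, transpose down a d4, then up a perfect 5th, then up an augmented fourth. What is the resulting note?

Down a diminished fourth from C5: G#4 (4 semitones down).
Up a perfect fifth from G#4: D#5 (7 semitones up).
An augmented fourth up from D#5 is G##5.

G##5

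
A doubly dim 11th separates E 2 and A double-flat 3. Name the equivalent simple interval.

Take out an octave (7 from the number): 11 − 7 = 4.
Quality carries through unchanged, so the simple form is a doubly diminished fourth.

doubly diminished 4th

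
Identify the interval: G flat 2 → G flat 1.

Descending from Gb2 to Gb1 is the same interval as ascending Gb1 to Gb2.
G to G is the same letter name, plus an octave, so the interval is some kind of octave.
The perfect octave spans 12 semitones, and Gb1 to Gb2 is exactly 12 semitones — so this is a perfect octave.

perfect octave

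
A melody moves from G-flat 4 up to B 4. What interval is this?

G to B spans three letter names (G-A-B): a third.
A major third would be 4 semitones; Gb4 to B4 is 5, one semitone wider, so the interval is augmented.

augmented 3rd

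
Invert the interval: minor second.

M7

Inverted interval numbers add to nine, so a second pairs with a seventh (2 + 7 = 9).
The quality also flips — minor becomes major — giving a major seventh.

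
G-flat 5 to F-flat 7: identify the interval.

minor fourteenth

G to F spans seven letter names (G-A-B-C-D-E-F), plus an octave: a fourteenth.
Gb5 to Fb7 is 22 semitones, a half step short of the major fourteenth (23), so this is minor.
(Equivalently, a compound minor seventh: a minor seventh plus an octave.)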